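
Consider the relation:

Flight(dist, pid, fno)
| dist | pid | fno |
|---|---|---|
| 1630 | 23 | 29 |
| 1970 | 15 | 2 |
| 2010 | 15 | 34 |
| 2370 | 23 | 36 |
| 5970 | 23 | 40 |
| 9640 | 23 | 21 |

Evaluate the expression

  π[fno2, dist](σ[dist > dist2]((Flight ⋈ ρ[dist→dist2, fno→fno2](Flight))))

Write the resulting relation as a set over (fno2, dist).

{(2, 2010), (29, 2370), (29, 5970), (29, 9640), (36, 5970), (36, 9640), (40, 9640)}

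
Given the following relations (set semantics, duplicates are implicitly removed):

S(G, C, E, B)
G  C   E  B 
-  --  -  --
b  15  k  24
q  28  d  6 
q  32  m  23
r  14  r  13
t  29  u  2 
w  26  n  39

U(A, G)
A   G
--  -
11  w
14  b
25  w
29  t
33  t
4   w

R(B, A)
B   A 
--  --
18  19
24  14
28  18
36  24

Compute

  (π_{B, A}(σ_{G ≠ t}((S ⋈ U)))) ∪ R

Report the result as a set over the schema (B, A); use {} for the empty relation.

{(18, 19), (24, 14), (28, 18), (36, 24), (39, 11), (39, 25), (39, 4)}

Natural join on G: {(b, 15, k, 24, 14), (t, 29, u, 2, 29), (t, 29, u, 2, 33), (w, 26, n, 39, 11), (w, 26, n, 39, 25), (w, 26, n, 39, 4)}
Selection G ≠ t: {(b, 15, k, 24, 14), (w, 26, n, 39, 11), (w, 26, n, 39, 25), (w, 26, n, 39, 4)}
π[B, A]: project onto (B, A) → {(24, 14), (39, 11), (39, 25), (39, 4)}
Union: {(24, 14), (39, 11), (39, 25), (39, 4)} with {(18, 19), (24, 14), (28, 18), (36, 24)} → {(18, 19), (24, 14), (28, 18), (36, 24), (39, 11), (39, 25), (39, 4)}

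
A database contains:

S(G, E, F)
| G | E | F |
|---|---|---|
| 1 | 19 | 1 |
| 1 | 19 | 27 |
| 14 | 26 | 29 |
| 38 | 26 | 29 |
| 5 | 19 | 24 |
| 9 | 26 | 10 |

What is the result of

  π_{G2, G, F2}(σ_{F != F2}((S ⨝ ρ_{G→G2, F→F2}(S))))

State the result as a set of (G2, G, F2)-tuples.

ρ[G→G2, F→F2]: schema becomes (G2, E, F2); tuples unchanged.
Joining S and ρ_{G→G2, F→F2}(S) on E yields {(1, 19, 1, 1, 1), (1, 19, 1, 1, 27), (1, 19, 1, 5, 24), (1, 19, 27, 1, 1), (1, 19, 27, 1, 27), (1, 19, 27, 5, 24), (14, 26, 29, 14, 29), (14, 26, 29, 38, 29), (14, 26, 29, 9, 10), (38, 26, 29, 14, 29), (38, 26, 29, 38, 29), (38, 26, 29, 9, 10), (5, 19, 24, 1, 1), (5, 19, 24, 1, 27), (5, 19, 24, 5, 24), (9, 26, 10, 14, 29), (9, 26, 10, 38, 29), (9, 26, 10, 9, 10)}.
Filtering on F != F2 leaves {(1, 19, 1, 1, 27), (1, 19, 1, 5, 24), (1, 19, 27, 1, 1), (1, 19, 27, 5, 24), (14, 26, 29, 9, 10), (38, 26, 29, 9, 10), (5, 19, 24, 1, 1), (5, 19, 24, 1, 27), (9, 26, 10, 14, 29), (9, 26, 10, 38, 29)}.
Projecting to G2, G, F2 (1 duplicate(s) eliminated): {(1, 1, 1), (1, 1, 27), (1, 5, 1), (1, 5, 27), (14, 9, 29), (38, 9, 29), (5, 1, 24), (9, 14, 10), (9, 38, 10)}

{(1, 1, 1), (1, 1, 27), (1, 5, 1), (1, 5, 27), (14, 9, 29), (38, 9, 29), (5, 1, 24), (9, 14, 10), (9, 38, 10)}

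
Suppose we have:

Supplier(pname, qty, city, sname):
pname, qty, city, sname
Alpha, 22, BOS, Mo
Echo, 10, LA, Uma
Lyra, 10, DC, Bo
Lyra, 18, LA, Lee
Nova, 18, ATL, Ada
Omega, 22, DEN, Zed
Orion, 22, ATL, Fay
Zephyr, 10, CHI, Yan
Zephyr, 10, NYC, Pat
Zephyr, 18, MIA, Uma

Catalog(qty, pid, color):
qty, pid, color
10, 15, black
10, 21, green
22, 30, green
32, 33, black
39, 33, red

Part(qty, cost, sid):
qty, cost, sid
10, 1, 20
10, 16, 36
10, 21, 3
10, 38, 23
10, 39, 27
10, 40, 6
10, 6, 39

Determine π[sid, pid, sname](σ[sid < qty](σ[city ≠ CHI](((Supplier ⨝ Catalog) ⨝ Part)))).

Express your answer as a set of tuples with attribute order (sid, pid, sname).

{(3, 15, Bo), (3, 15, Pat), (3, 15, Uma), (3, 21, Bo), (3, 21, Pat), (3, 21, Uma), (6, 15, Bo), (6, 15, Pat), (6, 15, Uma), (6, 21, Bo), (6, 21, Pat), (6, 21, Uma)}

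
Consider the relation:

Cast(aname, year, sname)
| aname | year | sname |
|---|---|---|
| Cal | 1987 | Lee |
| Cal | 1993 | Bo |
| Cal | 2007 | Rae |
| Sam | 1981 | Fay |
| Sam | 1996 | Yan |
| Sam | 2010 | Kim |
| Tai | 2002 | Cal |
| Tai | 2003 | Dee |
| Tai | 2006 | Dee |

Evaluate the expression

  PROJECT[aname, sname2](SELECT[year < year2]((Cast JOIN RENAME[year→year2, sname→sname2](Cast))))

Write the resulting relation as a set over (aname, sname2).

ρ[year→year2, sname→sname2]: schema becomes (aname, year2, sname2); tuples unchanged.
Joining Cast and RENAME[year→year2, sname→sname2](Cast) on aname yields {(Cal, 1987, Lee, 1987, Lee), (Cal, 1987, Lee, 1993, Bo), (Cal, 1987, Lee, 2007, Rae), (Cal, 1993, Bo, 1987, Lee), (Cal, 1993, Bo, 1993, Bo), (Cal, 1993, Bo, 2007, Rae), (Cal, 2007, Rae, 1987, Lee), (Cal, 2007, Rae, 1993, Bo), (Cal, 2007, Rae, 2007, Rae), (Sam, 1981, Fay, 1981, Fay), (Sam, 1981, Fay, 1996, Yan), (Sam, 1981, Fay, 2010, Kim), (Sam, 1996, Yan, 1981, Fay), (Sam, 1996, Yan, 1996, Yan), (Sam, 1996, Yan, 2010, Kim), (Sam, 2010, Kim, 1981, Fay), (Sam, 2010, Kim, 1996, Yan), (Sam, 2010, Kim, 2010, Kim), (Tai, 2002, Cal, 2002, Cal), (Tai, 2002, Cal, 2003, Dee), (Tai, 2002, Cal, 2006, Dee), (Tai, 2003, Dee, 2002, Cal), (Tai, 2003, Dee, 2003, Dee), (Tai, 2003, Dee, 2006, Dee), (Tai, 2006, Dee, 2002, Cal), (Tai, 2006, Dee, 2003, Dee), (Tai, 2006, Dee, 2006, Dee)}.
Selection year < year2: {(Cal, 1987, Lee, 1993, Bo), (Cal, 1987, Lee, 2007, Rae), (Cal, 1993, Bo, 2007, Rae), (Sam, 1981, Fay, 1996, Yan), (Sam, 1981, Fay, 2010, Kim), (Sam, 1996, Yan, 2010, Kim), (Tai, 2002, Cal, 2003, Dee), (Tai, 2002, Cal, 2006, Dee), (Tai, 2003, Dee, 2006, Dee)}
π_{aname, sname2} gives {(Cal, Bo), (Cal, Rae), (Sam, Kim), (Sam, Yan), (Tai, Dee)} (4 duplicate(s) eliminated).

{(Cal, Bo), (Cal, Rae), (Sam, Kim), (Sam, Yan), (Tai, Dee)}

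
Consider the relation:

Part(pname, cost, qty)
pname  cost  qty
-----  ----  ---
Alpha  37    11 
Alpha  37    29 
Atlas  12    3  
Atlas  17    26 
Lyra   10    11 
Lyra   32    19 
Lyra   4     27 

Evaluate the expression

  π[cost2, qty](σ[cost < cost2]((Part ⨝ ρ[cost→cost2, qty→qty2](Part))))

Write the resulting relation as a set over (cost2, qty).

{(10, 27), (17, 3), (32, 11), (32, 27)}

ρ[cost→cost2, qty→qty2]: schema becomes (pname, cost2, qty2); tuples unchanged.
Part ⋈ ρ[cost→cost2, qty→qty2](Part) (natural join on pname): {(Alpha, 37, 11, 37, 11), (Alpha, 37, 11, 37, 29), (Alpha, 37, 29, 37, 11), (Alpha, 37, 29, 37, 29), (Atlas, 12, 3, 12, 3), (Atlas, 12, 3, 17, 26), (Atlas, 17, 26, 12, 3), (Atlas, 17, 26, 17, 26), (Lyra, 10, 11, 10, 11), (Lyra, 10, 11, 32, 19), (Lyra, 10, 11, 4, 27), (Lyra, 32, 19, 10, 11), (Lyra, 32, 19, 32, 19), (Lyra, 32, 19, 4, 27), (Lyra, 4, 27, 10, 11), (Lyra, 4, 27, 32, 19), (Lyra, 4, 27, 4, 27)}
Filtering on cost < cost2 leaves {(Atlas, 12, 3, 17, 26), (Lyra, 10, 11, 32, 19), (Lyra, 4, 27, 10, 11), (Lyra, 4, 27, 32, 19)}.
Keep only column(s) cost2, qty: {(10, 27), (17, 3), (32, 11), (32, 27)}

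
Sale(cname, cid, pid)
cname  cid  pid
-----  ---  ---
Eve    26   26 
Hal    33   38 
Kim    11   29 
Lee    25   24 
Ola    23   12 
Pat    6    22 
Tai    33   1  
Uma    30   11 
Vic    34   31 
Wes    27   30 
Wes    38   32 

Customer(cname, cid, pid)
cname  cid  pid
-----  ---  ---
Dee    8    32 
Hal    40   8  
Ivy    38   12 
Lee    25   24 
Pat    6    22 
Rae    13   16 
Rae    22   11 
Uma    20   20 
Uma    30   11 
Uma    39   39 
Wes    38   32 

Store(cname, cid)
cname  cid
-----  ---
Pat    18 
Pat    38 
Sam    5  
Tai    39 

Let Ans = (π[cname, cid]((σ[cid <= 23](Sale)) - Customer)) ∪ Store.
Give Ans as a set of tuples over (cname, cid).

{(Kim, 11), (Ola, 23), (Pat, 18), (Pat, 38), (Sam, 5), (Tai, 39)}

Apply σ_{cid <= 23}; surviving tuples: {(Kim, 11, 29), (Ola, 23, 12), (Pat, 6, 22)}
Taking the difference: {(Kim, 11, 29), (Ola, 23, 12)}
Keep only column(s) cname, cid: {(Kim, 11), (Ola, 23)}
Taking the union: {(Kim, 11), (Ola, 23), (Pat, 18), (Pat, 38), (Sam, 5), (Tai, 39)}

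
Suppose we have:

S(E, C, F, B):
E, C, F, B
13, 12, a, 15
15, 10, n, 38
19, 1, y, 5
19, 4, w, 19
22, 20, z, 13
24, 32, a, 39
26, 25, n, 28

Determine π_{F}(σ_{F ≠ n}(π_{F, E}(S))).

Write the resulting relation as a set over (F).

{a, w, y, z}

π_{F, E} gives {(a, 13), (a, 24), (n, 15), (n, 26), (w, 19), (y, 19), (z, 22)}.
Apply σ_{F ≠ n}; surviving tuples: {(a, 13), (a, 24), (w, 19), (y, 19), (z, 22)}
π_{F} gives {a, w, y, z} (1 duplicate(s) eliminated).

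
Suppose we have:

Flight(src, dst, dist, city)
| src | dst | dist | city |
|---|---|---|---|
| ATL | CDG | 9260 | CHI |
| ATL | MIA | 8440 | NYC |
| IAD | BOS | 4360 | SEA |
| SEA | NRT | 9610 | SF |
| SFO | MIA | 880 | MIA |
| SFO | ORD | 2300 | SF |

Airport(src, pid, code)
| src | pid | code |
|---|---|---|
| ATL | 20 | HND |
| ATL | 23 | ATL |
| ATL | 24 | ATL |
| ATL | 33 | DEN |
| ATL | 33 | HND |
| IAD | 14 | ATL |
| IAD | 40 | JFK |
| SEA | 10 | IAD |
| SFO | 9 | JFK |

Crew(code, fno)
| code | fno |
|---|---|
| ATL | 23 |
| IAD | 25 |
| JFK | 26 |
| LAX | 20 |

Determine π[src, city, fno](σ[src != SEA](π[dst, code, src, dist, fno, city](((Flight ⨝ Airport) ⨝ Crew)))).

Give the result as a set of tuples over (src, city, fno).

{(ATL, CHI, 23), (ATL, NYC, 23), (IAD, SEA, 23), (IAD, SEA, 26), (SFO, MIA, 26), (SFO, SF, 26)}

Flight ⋈ Airport (natural join on src): {(ATL, CDG, 9260, CHI, 20, HND), (ATL, CDG, 9260, CHI, 23, ATL), (ATL, CDG, 9260, CHI, 24, ATL), (ATL, CDG, 9260, CHI, 33, DEN), (ATL, CDG, 9260, CHI, 33, HND), (ATL, MIA, 8440, NYC, 20, HND), (ATL, MIA, 8440, NYC, 23, ATL), (ATL, MIA, 8440, NYC, 24, ATL), (ATL, MIA, 8440, NYC, 33, DEN), (ATL, MIA, 8440, NYC, 33, HND), (IAD, BOS, 4360, SEA, 14, ATL), (IAD, BOS, 4360, SEA, 40, JFK), (SEA, NRT, 9610, SF, 10, IAD), (SFO, MIA, 880, MIA, 9, JFK), (SFO, ORD, 2300, SF, 9, JFK)}
(Flight ⨝ Airport) ⋈ Crew (natural join on code): {(ATL, CDG, 9260, CHI, 23, ATL, 23), (ATL, CDG, 9260, CHI, 24, ATL, 23), (ATL, MIA, 8440, NYC, 23, ATL, 23), (ATL, MIA, 8440, NYC, 24, ATL, 23), (IAD, BOS, 4360, SEA, 14, ATL, 23), (IAD, BOS, 4360, SEA, 40, JFK, 26), (SEA, NRT, 9610, SF, 10, IAD, 25), (SFO, MIA, 880, MIA, 9, JFK, 26), (SFO, ORD, 2300, SF, 9, JFK, 26)}
Projecting to dst, code, src, dist, fno, city (2 duplicate(s) eliminated): {(BOS, ATL, IAD, 4360, 23, SEA), (BOS, JFK, IAD, 4360, 26, SEA), (CDG, ATL, ATL, 9260, 23, CHI), (MIA, ATL, ATL, 8440, 23, NYC), (MIA, JFK, SFO, 880, 26, MIA), (NRT, IAD, SEA, 9610, 25, SF), (ORD, JFK, SFO, 2300, 26, SF)}
Selection src != SEA: {(BOS, ATL, IAD, 4360, 23, SEA), (BOS, JFK, IAD, 4360, 26, SEA), (CDG, ATL, ATL, 9260, 23, CHI), (MIA, ATL, ATL, 8440, 23, NYC), (MIA, JFK, SFO, 880, 26, MIA), (ORD, JFK, SFO, 2300, 26, SF)}
Projecting to src, city, fno: {(ATL, CHI, 23), (ATL, NYC, 23), (IAD, SEA, 23), (IAD, SEA, 26), (SFO, MIA, 26), (SFO, SF, 26)}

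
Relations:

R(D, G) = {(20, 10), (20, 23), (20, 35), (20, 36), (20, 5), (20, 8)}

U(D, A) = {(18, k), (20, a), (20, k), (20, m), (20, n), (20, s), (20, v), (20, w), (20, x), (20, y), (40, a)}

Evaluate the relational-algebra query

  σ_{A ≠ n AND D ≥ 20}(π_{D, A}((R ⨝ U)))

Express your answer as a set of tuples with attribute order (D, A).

{(20, a), (20, k), (20, m), (20, s), (20, v), (20, w), (20, x), (20, y)}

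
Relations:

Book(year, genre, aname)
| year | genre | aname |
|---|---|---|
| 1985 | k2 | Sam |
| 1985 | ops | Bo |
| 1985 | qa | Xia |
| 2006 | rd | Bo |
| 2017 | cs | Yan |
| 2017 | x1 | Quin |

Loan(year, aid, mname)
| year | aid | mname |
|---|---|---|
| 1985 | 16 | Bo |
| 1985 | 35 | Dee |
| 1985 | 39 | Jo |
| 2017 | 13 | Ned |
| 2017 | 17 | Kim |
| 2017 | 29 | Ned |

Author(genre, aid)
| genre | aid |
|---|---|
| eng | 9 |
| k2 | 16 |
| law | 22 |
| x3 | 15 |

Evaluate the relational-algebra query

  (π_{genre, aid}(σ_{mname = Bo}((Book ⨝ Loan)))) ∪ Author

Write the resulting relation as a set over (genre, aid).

Joining Book and Loan on year yields {(1985, k2, Sam, 16, Bo), (1985, k2, Sam, 35, Dee), (1985, k2, Sam, 39, Jo), (1985, ops, Bo, 16, Bo), (1985, ops, Bo, 35, Dee), (1985, ops, Bo, 39, Jo), (1985, qa, Xia, 16, Bo), (1985, qa, Xia, 35, Dee), (1985, qa, Xia, 39, Jo), (2017, cs, Yan, 13, Ned), (2017, cs, Yan, 17, Kim), (2017, cs, Yan, 29, Ned), (2017, x1, Quin, 13, Ned), (2017, x1, Quin, 17, Kim), (2017, x1, Quin, 29, Ned)}.
Apply σ_{mname = Bo}; surviving tuples: {(1985, k2, Sam, 16, Bo), (1985, ops, Bo, 16, Bo), (1985, qa, Xia, 16, Bo)}
Keep only column(s) genre, aid: {(k2, 16), (ops, 16), (qa, 16)}
Taking the union: {(eng, 9), (k2, 16), (law, 22), (ops, 16), (qa, 16), (x3, 15)}

{(eng, 9), (k2, 16), (law, 22), (ops, 16), (qa, 16), (x3, 15)}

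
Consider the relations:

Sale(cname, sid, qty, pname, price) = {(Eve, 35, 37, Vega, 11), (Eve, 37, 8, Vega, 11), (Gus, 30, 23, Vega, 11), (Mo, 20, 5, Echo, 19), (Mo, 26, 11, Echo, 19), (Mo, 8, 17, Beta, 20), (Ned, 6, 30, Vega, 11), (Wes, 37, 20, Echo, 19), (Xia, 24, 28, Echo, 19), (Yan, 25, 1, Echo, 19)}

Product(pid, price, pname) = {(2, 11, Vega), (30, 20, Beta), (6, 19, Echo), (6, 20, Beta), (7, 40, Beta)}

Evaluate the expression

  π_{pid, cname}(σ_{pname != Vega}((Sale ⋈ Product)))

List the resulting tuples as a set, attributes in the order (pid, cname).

Natural join on pname, price: {(Eve, 35, 37, Vega, 11, 2), (Eve, 37, 8, Vega, 11, 2), (Gus, 30, 23, Vega, 11, 2), (Mo, 20, 5, Echo, 19, 6), (Mo, 26, 11, Echo, 19, 6), (Mo, 8, 17, Beta, 20, 30), (Mo, 8, 17, Beta, 20, 6), (Ned, 6, 30, Vega, 11, 2), (Wes, 37, 20, Echo, 19, 6), (Xia, 24, 28, Echo, 19, 6), (Yan, 25, 1, Echo, 19, 6)}
Filtering on pname != Vega leaves {(Mo, 20, 5, Echo, 19, 6), (Mo, 26, 11, Echo, 19, 6), (Mo, 8, 17, Beta, 20, 30), (Mo, 8, 17, Beta, 20, 6), (Wes, 37, 20, Echo, 19, 6), (Xia, 24, 28, Echo, 19, 6), (Yan, 25, 1, Echo, 19, 6)}.
π[pid, cname]: project onto (pid, cname) (2 duplicate(s) eliminated) → {(30, Mo), (6, Mo), (6, Wes), (6, Xia), (6, Yan)}

{(30, Mo), (6, Mo), (6, Wes), (6, Xia), (6, Yan)}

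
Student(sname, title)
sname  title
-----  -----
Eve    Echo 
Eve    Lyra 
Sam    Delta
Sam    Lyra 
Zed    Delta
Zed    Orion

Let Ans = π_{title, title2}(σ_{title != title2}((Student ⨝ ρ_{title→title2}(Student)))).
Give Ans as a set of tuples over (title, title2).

ρ[title→title2]: schema becomes (sname, title2); tuples unchanged.
Student ⋈ ρ_{title→title2}(Student) (natural join on sname): {(Eve, Echo, Echo), (Eve, Echo, Lyra), (Eve, Lyra, Echo), (Eve, Lyra, Lyra), (Sam, Delta, Delta), (Sam, Delta, Lyra), (Sam, Lyra, Delta), (Sam, Lyra, Lyra), (Zed, Delta, Delta), (Zed, Delta, Orion), (Zed, Orion, Delta), (Zed, Orion, Orion)}
Apply σ_{title != title2}; surviving tuples: {(Eve, Echo, Lyra), (Eve, Lyra, Echo), (Sam, Delta, Lyra), (Sam, Lyra, Delta), (Zed, Delta, Orion), (Zed, Orion, Delta)}
Keep only column(s) title, title2: {(Delta, Lyra), (Delta, Orion), (Echo, Lyra), (Lyra, Delta), (Lyra, Echo), (Orion, Delta)}

{(Delta, Lyra), (Delta, Orion), (Echo, Lyra), (Lyra, Delta), (Lyra, Echo), (Orion, Delta)}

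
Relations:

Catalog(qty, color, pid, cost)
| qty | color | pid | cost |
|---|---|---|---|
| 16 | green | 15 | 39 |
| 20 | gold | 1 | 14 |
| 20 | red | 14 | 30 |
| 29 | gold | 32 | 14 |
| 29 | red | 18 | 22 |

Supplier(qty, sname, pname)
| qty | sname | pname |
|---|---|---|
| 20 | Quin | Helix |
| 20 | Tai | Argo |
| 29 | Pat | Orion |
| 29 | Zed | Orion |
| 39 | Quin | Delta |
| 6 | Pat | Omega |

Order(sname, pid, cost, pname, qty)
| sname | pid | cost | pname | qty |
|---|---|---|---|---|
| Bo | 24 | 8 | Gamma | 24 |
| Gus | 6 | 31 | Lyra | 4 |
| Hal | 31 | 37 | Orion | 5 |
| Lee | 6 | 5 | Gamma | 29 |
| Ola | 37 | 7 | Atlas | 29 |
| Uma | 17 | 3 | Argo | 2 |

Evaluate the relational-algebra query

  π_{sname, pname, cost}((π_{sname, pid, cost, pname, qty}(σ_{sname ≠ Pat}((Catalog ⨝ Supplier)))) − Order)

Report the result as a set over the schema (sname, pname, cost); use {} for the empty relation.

{(Quin, Helix, 14), (Quin, Helix, 30), (Tai, Argo, 14), (Tai, Argo, 30), (Zed, Orion, 14), (Zed, Orion, 22)}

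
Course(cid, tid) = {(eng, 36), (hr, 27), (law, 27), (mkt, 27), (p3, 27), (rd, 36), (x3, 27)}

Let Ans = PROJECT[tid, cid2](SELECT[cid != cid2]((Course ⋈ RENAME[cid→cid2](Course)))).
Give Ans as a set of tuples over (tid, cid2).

{(27, hr), (27, law), (27, mkt), (27, p3), (27, x3), (36, eng), (36, rd)}

ρ[cid→cid2]: schema becomes (cid2, tid); tuples unchanged.
Course ⋈ RENAME[cid→cid2](Course) (natural join on tid): {(eng, 36, eng), (eng, 36, rd), (hr, 27, hr), (hr, 27, law), (hr, 27, mkt), (hr, 27, p3), (hr, 27, x3), (law, 27, hr), (law, 27, law), (law, 27, mkt), (law, 27, p3), (law, 27, x3), (mkt, 27, hr), (mkt, 27, law), (mkt, 27, mkt), (mkt, 27, p3), (mkt, 27, x3), (p3, 27, hr), (p3, 27, law), (p3, 27, mkt), (p3, 27, p3), (p3, 27, x3), (rd, 36, eng), (rd, 36, rd), (x3, 27, hr), (x3, 27, law), (x3, 27, mkt), (x3, 27, p3), (x3, 27, x3)}
Apply σ_{cid != cid2}; surviving tuples: {(eng, 36, rd), (hr, 27, law), (hr, 27, mkt), (hr, 27, p3), (hr, 27, x3), (law, 27, hr), (law, 27, mkt), (law, 27, p3), (law, 27, x3), (mkt, 27, hr), (mkt, 27, law), (mkt, 27, p3), (mkt, 27, x3), (p3, 27, hr), (p3, 27, law), (p3, 27, mkt), (p3, 27, x3), (rd, 36, eng), (x3, 27, hr), (x3, 27, law), (x3, 27, mkt), (x3, 27, p3)}
Projecting to tid, cid2 (15 duplicate(s) eliminated): {(27, hr), (27, law), (27, mkt), (27, p3), (27, x3), (36, eng), (36, rd)}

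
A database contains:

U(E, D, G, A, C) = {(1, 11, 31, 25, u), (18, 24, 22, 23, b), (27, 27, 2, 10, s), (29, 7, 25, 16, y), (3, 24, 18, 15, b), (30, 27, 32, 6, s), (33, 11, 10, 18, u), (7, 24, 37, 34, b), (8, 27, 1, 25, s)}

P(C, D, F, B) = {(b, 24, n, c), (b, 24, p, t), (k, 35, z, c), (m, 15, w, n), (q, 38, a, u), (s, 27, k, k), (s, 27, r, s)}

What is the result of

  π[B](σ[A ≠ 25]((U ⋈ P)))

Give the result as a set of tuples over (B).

{c, k, s, t}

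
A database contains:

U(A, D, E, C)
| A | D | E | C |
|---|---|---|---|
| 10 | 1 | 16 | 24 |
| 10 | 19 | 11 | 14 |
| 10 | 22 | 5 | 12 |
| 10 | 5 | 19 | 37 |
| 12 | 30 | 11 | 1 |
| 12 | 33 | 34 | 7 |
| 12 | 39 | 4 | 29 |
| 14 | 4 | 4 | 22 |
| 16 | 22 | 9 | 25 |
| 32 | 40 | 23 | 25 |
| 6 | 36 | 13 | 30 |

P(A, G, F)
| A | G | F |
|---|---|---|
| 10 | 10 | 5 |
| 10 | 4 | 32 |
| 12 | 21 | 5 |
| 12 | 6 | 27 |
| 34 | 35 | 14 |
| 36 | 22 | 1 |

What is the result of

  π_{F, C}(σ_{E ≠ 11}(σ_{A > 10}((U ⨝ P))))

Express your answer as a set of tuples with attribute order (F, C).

Joining U and P on A yields {(10, 1, 16, 24, 10, 5), (10, 1, 16, 24, 4, 32), (10, 19, 11, 14, 10, 5), (10, 19, 11, 14, 4, 32), (10, 22, 5, 12, 10, 5), (10, 22, 5, 12, 4, 32), (10, 5, 19, 37, 10, 5), (10, 5, 19, 37, 4, 32), (12, 30, 11, 1, 21, 5), (12, 30, 11, 1, 6, 27), (12, 33, 34, 7, 21, 5), (12, 33, 34, 7, 6, 27), (12, 39, 4, 29, 21, 5), (12, 39, 4, 29, 6, 27)}.
Selection A > 10: {(12, 30, 11, 1, 21, 5), (12, 30, 11, 1, 6, 27), (12, 33, 34, 7, 21, 5), (12, 33, 34, 7, 6, 27), (12, 39, 4, 29, 21, 5), (12, 39, 4, 29, 6, 27)}
Selection E ≠ 11: {(12, 33, 34, 7, 21, 5), (12, 33, 34, 7, 6, 27), (12, 39, 4, 29, 21, 5), (12, 39, 4, 29, 6, 27)}
π[F, C]: project onto (F, C) → {(27, 29), (27, 7), (5, 29), (5, 7)}

{(27, 29), (27, 7), (5, 29), (5, 7)}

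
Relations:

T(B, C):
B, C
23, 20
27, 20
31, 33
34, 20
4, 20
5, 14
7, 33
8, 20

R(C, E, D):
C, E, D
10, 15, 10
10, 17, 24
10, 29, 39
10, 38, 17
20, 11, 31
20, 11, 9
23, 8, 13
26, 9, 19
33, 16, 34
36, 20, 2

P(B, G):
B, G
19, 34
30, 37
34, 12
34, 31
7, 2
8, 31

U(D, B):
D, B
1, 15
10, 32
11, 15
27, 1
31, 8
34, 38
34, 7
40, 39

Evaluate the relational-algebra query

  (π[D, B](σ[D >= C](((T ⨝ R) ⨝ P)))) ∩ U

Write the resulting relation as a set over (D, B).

{(31, 8), (34, 7)}

T ⋈ R (natural join on C): {(23, 20, 11, 31), (23, 20, 11, 9), (27, 20, 11, 31), (27, 20, 11, 9), (31, 33, 16, 34), (34, 20, 11, 31), (34, 20, 11, 9), (4, 20, 11, 31), (4, 20, 11, 9), (7, 33, 16, 34), (8, 20, 11, 31), (8, 20, 11, 9)}
(T ⨝ R) ⋈ P (natural join on B): {(34, 20, 11, 31, 12), (34, 20, 11, 31, 31), (34, 20, 11, 9, 12), (34, 20, 11, 9, 31), (7, 33, 16, 34, 2), (8, 20, 11, 31, 31), (8, 20, 11, 9, 31)}
Selection D >= C: {(34, 20, 11, 31, 12), (34, 20, 11, 31, 31), (7, 33, 16, 34, 2), (8, 20, 11, 31, 31)}
π_{D, B} gives {(31, 34), (31, 8), (34, 7)} (1 duplicate(s) eliminated).
Intersection: {(31, 34), (31, 8), (34, 7)} with {(1, 15), (10, 32), (11, 15), (27, 1), (31, 8), (34, 38), (34, 7), (40, 39)} → {(31, 8), (34, 7)}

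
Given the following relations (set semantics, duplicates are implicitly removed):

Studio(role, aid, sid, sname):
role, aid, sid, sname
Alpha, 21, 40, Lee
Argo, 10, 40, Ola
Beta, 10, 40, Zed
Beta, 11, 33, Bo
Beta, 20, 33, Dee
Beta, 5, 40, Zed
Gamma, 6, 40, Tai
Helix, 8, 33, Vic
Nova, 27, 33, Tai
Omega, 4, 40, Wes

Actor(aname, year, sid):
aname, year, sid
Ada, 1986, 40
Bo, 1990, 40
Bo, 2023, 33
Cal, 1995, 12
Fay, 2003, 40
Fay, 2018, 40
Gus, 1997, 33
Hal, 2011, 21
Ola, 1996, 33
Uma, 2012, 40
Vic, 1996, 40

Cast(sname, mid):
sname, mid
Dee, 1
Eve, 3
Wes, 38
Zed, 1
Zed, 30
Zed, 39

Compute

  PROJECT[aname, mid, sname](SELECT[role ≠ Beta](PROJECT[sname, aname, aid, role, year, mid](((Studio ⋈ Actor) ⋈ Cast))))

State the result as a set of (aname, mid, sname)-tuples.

{(Ada, 38, Wes), (Bo, 38, Wes), (Fay, 38, Wes), (Uma, 38, Wes), (Vic, 38, Wes)}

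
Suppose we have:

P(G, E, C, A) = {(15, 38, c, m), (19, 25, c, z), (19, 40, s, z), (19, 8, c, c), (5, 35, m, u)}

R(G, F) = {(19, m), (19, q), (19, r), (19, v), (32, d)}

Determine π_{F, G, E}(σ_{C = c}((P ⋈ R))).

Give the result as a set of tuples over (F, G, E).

{(m, 19, 25), (m, 19, 8), (q, 19, 25), (q, 19, 8), (r, 19, 25), (r, 19, 8), (v, 19, 25), (v, 19, 8)}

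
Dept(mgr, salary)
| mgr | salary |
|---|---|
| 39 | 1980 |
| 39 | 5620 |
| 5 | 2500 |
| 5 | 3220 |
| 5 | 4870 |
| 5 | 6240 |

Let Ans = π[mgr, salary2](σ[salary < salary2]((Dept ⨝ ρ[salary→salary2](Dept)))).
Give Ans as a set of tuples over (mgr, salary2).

ρ[salary→salary2]: schema becomes (mgr, salary2); tuples unchanged.
Dept ⋈ ρ[salary→salary2](Dept) (natural join on mgr): {(39, 1980, 1980), (39, 1980, 5620), (39, 5620, 1980), (39, 5620, 5620), (5, 2500, 2500), (5, 2500, 3220), (5, 2500, 4870), (5, 2500, 6240), (5, 3220, 2500), (5, 3220, 3220), (5, 3220, 4870), (5, 3220, 6240), (5, 4870, 2500), (5, 4870, 3220), (5, 4870, 4870), (5, 4870, 6240), (5, 6240, 2500), (5, 6240, 3220), (5, 6240, 4870), (5, 6240, 6240)}
Selection salary < salary2: {(39, 1980, 5620), (5, 2500, 3220), (5, 2500, 4870), (5, 2500, 6240), (5, 3220, 4870), (5, 3220, 6240), (5, 4870, 6240)}
π[mgr, salary2]: project onto (mgr, salary2) (3 duplicate(s) eliminated) → {(39, 5620), (5, 3220), (5, 4870), (5, 6240)}

{(39, 5620), (5, 3220), (5, 4870), (5, 6240)}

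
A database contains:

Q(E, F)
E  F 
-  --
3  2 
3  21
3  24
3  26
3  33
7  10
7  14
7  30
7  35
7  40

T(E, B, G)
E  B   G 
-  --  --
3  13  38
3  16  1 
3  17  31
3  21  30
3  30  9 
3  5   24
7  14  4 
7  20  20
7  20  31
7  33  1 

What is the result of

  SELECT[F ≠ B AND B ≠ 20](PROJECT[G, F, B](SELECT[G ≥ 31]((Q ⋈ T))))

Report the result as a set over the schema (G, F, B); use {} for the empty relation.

Natural join on E: {(3, 2, 13, 38), (3, 2, 16, 1), (3, 2, 17, 31), (3, 2, 21, 30), (3, 2, 30, 9), (3, 2, 5, 24), (3, 21, 13, 38), (3, 21, 16, 1), (3, 21, 17, 31), (3, 21, 21, 30), (3, 21, 30, 9), (3, 21, 5, 24), (3, 24, 13, 38), (3, 24, 16, 1), (3, 24, 17, 31), (3, 24, 21, 30), (3, 24, 30, 9), (3, 24, 5, 24), (3, 26, 13, 38), (3, 26, 16, 1), (3, 26, 17, 31), (3, 26, 21, 30), (3, 26, 30, 9), (3, 26, 5, 24), (3, 33, 13, 38), (3, 33, 16, 1), (3, 33, 17, 31), (3, 33, 21, 30), (3, 33, 30, 9), (3, 33, 5, 24), (7, 10, 14, 4), (7, 10, 20, 20), (7, 10, 20, 31), (7, 10, 33, 1), (7, 14, 14, 4), (7, 14, 20, 20), (7, 14, 20, 31), (7, 14, 33, 1), (7, 30, 14, 4), (7, 30, 20, 20), (7, 30, 20, 31), (7, 30, 33, 1), (7, 35, 14, 4), (7, 35, 20, 20), (7, 35, 20, 31), (7, 35, 33, 1), (7, 40, 14, 4), (7, 40, 20, 20), (7, 40, 20, 31), (7, 40, 33, 1)}
Apply σ_{G ≥ 31}; surviving tuples: {(3, 2, 13, 38), (3, 2, 17, 31), (3, 21, 13, 38), (3, 21, 17, 31), (3, 24, 13, 38), (3, 24, 17, 31), (3, 26, 13, 38), (3, 26, 17, 31), (3, 33, 13, 38), (3, 33, 17, 31), (7, 10, 20, 31), (7, 14, 20, 31), (7, 30, 20, 31), (7, 35, 20, 31), (7, 40, 20, 31)}
π_{G, F, B} gives {(31, 10, 20), (31, 14, 20), (31, 2, 17), (31, 21, 17), (31, 24, 17), (31, 26, 17), (31, 30, 20), (31, 33, 17), (31, 35, 20), (31, 40, 20), (38, 2, 13), (38, 21, 13), (38, 24, 13), (38, 26, 13), (38, 33, 13)}.
Apply σ_{F ≠ B AND B ≠ 20}; surviving tuples: {(31, 2, 17), (31, 21, 17), (31, 24, 17), (31, 26, 17), (31, 33, 17), (38, 2, 13), (38, 21, 13), (38, 24, 13), (38, 26, 13), (38, 33, 13)}

{(31, 2, 17), (31, 21, 17), (31, 24, 17), (31, 26, 17), (31, 33, 17), (38, 2, 13), (38, 21, 13), (38, 24, 13), (38, 26, 13), (38, 33, 13)}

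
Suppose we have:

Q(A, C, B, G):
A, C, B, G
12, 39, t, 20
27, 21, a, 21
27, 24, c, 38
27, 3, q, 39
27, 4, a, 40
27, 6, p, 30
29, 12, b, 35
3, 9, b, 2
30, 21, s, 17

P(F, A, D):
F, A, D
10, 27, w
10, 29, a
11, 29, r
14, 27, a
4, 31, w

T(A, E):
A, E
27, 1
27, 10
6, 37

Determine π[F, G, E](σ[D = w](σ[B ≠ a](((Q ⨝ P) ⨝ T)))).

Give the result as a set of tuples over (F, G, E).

{(10, 30, 1), (10, 30, 10), (10, 38, 1), (10, 38, 10), (10, 39, 1), (10, 39, 10)}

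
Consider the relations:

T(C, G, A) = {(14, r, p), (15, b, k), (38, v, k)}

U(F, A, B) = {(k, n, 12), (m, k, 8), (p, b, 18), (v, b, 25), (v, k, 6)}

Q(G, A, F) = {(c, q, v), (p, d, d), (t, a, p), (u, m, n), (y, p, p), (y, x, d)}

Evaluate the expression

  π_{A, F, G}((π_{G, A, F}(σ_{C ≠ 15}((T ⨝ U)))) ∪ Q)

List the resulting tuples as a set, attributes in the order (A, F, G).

Joining T and U on A yields {(15, b, k, m, 8), (15, b, k, v, 6), (38, v, k, m, 8), (38, v, k, v, 6)}.
Apply σ_{C ≠ 15}; surviving tuples: {(38, v, k, m, 8), (38, v, k, v, 6)}
π[G, A, F]: project onto (G, A, F) → {(v, k, m), (v, k, v)}
Taking the union: {(c, q, v), (p, d, d), (t, a, p), (u, m, n), (v, k, m), (v, k, v), (y, p, p), (y, x, d)}
π[A, F, G]: project onto (A, F, G) → {(a, p, t), (d, d, p), (k, m, v), (k, v, v), (m, n, u), (p, p, y), (q, v, c), (x, d, y)}

{(a, p, t), (d, d, p), (k, m, v), (k, v, v), (m, n, u), (p, p, y), (q, v, c), (x, d, y)}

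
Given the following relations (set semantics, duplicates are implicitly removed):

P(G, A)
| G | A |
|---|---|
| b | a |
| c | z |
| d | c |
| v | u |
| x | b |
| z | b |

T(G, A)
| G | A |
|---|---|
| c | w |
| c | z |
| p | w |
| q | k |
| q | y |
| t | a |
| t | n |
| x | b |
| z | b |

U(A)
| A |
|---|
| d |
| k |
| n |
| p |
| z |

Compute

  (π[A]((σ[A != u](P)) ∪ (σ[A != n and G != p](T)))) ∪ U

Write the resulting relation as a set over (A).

Apply σ_{A != u}; surviving tuples: {(b, a), (c, z), (d, c), (x, b), (z, b)}
Apply σ_{A != n and G != p}; surviving tuples: {(c, w), (c, z), (q, k), (q, y), (t, a), (x, b), (z, b)}
Union: {(b, a), (c, z), (d, c), (x, b), (z, b)} with {(c, w), (c, z), (q, k), (q, y), (t, a), (x, b), (z, b)} → {(b, a), (c, w), (c, z), (d, c), (q, k), (q, y), (t, a), (x, b), (z, b)}
Keep only column(s) A (2 duplicate(s) eliminated): {a, b, c, k, w, y, z}
Union: {a, b, c, k, w, y, z} with {d, k, n, p, z} → {a, b, c, d, k, n, p, w, y, z}

{a, b, c, d, k, n, p, w, y, z}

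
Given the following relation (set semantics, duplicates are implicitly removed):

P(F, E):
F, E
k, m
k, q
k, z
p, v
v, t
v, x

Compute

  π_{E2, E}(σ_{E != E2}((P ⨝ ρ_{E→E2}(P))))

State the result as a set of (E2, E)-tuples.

ρ[E→E2]: schema becomes (F, E2); tuples unchanged.
Natural join on F: {(k, m, m), (k, m, q), (k, m, z), (k, q, m), (k, q, q), (k, q, z), (k, z, m), (k, z, q), (k, z, z), (p, v, v), (v, t, t), (v, t, x), (v, x, t), (v, x, x)}
Apply σ_{E != E2}; surviving tuples: {(k, m, q), (k, m, z), (k, q, m), (k, q, z), (k, z, m), (k, z, q), (v, t, x), (v, x, t)}
π_{E2, E} gives {(m, q), (m, z), (q, m), (q, z), (t, x), (x, t), (z, m), (z, q)}.

{(m, q), (m, z), (q, m), (q, z), (t, x), (x, t), (z, m), (z, q)}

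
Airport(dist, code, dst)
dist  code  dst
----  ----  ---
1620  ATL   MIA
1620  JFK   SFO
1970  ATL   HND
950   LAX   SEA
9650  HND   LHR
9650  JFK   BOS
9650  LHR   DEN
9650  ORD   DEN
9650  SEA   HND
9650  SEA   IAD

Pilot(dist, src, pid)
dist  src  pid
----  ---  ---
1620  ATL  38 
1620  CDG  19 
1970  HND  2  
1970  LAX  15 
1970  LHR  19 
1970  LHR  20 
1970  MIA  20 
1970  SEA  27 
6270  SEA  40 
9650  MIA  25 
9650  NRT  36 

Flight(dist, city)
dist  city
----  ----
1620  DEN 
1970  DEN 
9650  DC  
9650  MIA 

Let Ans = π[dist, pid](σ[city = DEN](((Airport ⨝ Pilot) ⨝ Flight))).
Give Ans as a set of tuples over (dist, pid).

{(1620, 19), (1620, 38), (1970, 15), (1970, 19), (1970, 2), (1970, 20), (1970, 27)}

Natural join on dist: {(1620, ATL, MIA, ATL, 38), (1620, ATL, MIA, CDG, 19), (1620, JFK, SFO, ATL, 38), (1620, JFK, SFO, CDG, 19), (1970, ATL, HND, HND, 2), (1970, ATL, HND, LAX, 15), (1970, ATL, HND, LHR, 19), (1970, ATL, HND, LHR, 20), (1970, ATL, HND, MIA, 20), (1970, ATL, HND, SEA, 27), (9650, HND, LHR, MIA, 25), (9650, HND, LHR, NRT, 36), (9650, JFK, BOS, MIA, 25), (9650, JFK, BOS, NRT, 36), (9650, LHR, DEN, MIA, 25), (9650, LHR, DEN, NRT, 36), (9650, ORD, DEN, MIA, 25), (9650, ORD, DEN, NRT, 36), (9650, SEA, HND, MIA, 25), (9650, SEA, HND, NRT, 36), (9650, SEA, IAD, MIA, 25), (9650, SEA, IAD, NRT, 36)}
Natural join on dist: {(1620, ATL, MIA, ATL, 38, DEN), (1620, ATL, MIA, CDG, 19, DEN), (1620, JFK, SFO, ATL, 38, DEN), (1620, JFK, SFO, CDG, 19, DEN), (1970, ATL, HND, HND, 2, DEN), (1970, ATL, HND, LAX, 15, DEN), (1970, ATL, HND, LHR, 19, DEN), (1970, ATL, HND, LHR, 20, DEN), (1970, ATL, HND, MIA, 20, DEN), (1970, ATL, HND, SEA, 27, DEN), (9650, HND, LHR, MIA, 25, DC), (9650, HND, LHR, MIA, 25, MIA), (9650, HND, LHR, NRT, 36, DC), (9650, HND, LHR, NRT, 36, MIA), (9650, JFK, BOS, MIA, 25, DC), (9650, JFK, BOS, MIA, 25, MIA), (9650, JFK, BOS, NRT, 36, DC), (9650, JFK, BOS, NRT, 36, MIA), (9650, LHR, DEN, MIA, 25, DC), (9650, LHR, DEN, MIA, 25, MIA), (9650, LHR, DEN, NRT, 36, DC), (9650, LHR, DEN, NRT, 36, MIA), (9650, ORD, DEN, MIA, 25, DC), (9650, ORD, DEN, MIA, 25, MIA), (9650, ORD, DEN, NRT, 36, DC), (9650, ORD, DEN, NRT, 36, MIA), (9650, SEA, HND, MIA, 25, DC), (9650, SEA, HND, MIA, 25, MIA), (9650, SEA, HND, NRT, 36, DC), (9650, SEA, HND, NRT, 36, MIA), (9650, SEA, IAD, MIA, 25, DC), (9650, SEA, IAD, MIA, 25, MIA), (9650, SEA, IAD, NRT, 36, DC), (9650, SEA, IAD, NRT, 36, MIA)}
Selection city = DEN: {(1620, ATL, MIA, ATL, 38, DEN), (1620, ATL, MIA, CDG, 19, DEN), (1620, JFK, SFO, ATL, 38, DEN), (1620, JFK, SFO, CDG, 19, DEN), (1970, ATL, HND, HND, 2, DEN), (1970, ATL, HND, LAX, 15, DEN), (1970, ATL, HND, LHR, 19, DEN), (1970, ATL, HND, LHR, 20, DEN), (1970, ATL, HND, MIA, 20, DEN), (1970, ATL, HND, SEA, 27, DEN)}
π[dist, pid]: project onto (dist, pid) (3 duplicate(s) eliminated) → {(1620, 19), (1620, 38), (1970, 15), (1970, 19), (1970, 2), (1970, 20), (1970, 27)}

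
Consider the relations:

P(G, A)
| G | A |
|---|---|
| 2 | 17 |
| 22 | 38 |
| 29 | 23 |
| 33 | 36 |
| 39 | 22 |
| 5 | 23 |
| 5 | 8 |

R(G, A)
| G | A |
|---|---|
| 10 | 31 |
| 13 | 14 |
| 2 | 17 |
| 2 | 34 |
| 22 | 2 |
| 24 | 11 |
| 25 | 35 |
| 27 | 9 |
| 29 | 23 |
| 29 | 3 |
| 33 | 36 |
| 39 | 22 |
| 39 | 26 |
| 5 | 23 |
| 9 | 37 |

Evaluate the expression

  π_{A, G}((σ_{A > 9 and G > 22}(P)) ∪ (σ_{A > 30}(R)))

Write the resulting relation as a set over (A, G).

Selection A > 9 and G > 22: {(29, 23), (33, 36), (39, 22)}
Selection A > 30: {(10, 31), (2, 34), (25, 35), (33, 36), (9, 37)}
Taking the union: {(10, 31), (2, 34), (25, 35), (29, 23), (33, 36), (39, 22), (9, 37)}
π[A, G]: project onto (A, G) → {(22, 39), (23, 29), (31, 10), (34, 2), (35, 25), (36, 33), (37, 9)}

{(22, 39), (23, 29), (31, 10), (34, 2), (35, 25), (36, 33), (37, 9)}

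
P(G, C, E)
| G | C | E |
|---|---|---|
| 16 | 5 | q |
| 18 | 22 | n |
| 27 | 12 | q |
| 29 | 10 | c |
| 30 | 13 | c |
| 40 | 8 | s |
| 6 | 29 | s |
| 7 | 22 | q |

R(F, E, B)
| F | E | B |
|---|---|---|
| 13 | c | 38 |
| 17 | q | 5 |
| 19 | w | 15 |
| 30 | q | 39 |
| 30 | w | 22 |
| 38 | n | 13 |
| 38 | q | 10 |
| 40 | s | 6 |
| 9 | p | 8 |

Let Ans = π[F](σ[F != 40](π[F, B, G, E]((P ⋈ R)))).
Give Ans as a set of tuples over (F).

P ⋈ R (natural join on E): {(16, 5, q, 17, 5), (16, 5, q, 30, 39), (16, 5, q, 38, 10), (18, 22, n, 38, 13), (27, 12, q, 17, 5), (27, 12, q, 30, 39), (27, 12, q, 38, 10), (29, 10, c, 13, 38), (30, 13, c, 13, 38), (40, 8, s, 40, 6), (6, 29, s, 40, 6), (7, 22, q, 17, 5), (7, 22, q, 30, 39), (7, 22, q, 38, 10)}
Keep only column(s) F, B, G, E: {(13, 38, 29, c), (13, 38, 30, c), (17, 5, 16, q), (17, 5, 27, q), (17, 5, 7, q), (30, 39, 16, q), (30, 39, 27, q), (30, 39, 7, q), (38, 10, 16, q), (38, 10, 27, q), (38, 10, 7, q), (38, 13, 18, n), (40, 6, 40, s), (40, 6, 6, s)}
Apply σ_{F != 40}; surviving tuples: {(13, 38, 29, c), (13, 38, 30, c), (17, 5, 16, q), (17, 5, 27, q), (17, 5, 7, q), (30, 39, 16, q), (30, 39, 27, q), (30, 39, 7, q), (38, 10, 16, q), (38, 10, 27, q), (38, 10, 7, q), (38, 13, 18, n)}
Keep only column(s) F (8 duplicate(s) eliminated): {13, 17, 30, 38}

{13, 17, 30, 38}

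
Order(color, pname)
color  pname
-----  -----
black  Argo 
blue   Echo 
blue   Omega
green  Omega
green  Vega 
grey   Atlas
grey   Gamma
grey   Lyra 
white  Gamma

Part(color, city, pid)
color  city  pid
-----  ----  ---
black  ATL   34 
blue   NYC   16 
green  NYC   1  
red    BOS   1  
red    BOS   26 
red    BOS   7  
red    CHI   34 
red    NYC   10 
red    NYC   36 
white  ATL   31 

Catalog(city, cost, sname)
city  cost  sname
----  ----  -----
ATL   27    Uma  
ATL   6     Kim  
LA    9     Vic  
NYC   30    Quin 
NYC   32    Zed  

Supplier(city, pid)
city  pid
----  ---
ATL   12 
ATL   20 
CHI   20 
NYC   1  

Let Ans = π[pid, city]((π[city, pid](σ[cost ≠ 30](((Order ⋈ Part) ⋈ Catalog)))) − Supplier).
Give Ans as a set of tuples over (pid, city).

{(16, NYC), (31, ATL), (34, ATL)}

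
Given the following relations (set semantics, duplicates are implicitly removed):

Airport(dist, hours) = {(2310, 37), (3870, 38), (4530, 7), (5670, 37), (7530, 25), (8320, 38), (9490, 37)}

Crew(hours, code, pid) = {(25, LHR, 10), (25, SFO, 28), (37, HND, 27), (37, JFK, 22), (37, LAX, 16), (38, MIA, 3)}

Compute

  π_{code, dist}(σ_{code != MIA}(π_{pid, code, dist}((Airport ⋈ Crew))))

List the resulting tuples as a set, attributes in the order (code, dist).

{(HND, 2310), (HND, 5670), (HND, 9490), (JFK, 2310), (JFK, 5670), (JFK, 9490), (LAX, 2310), (LAX, 5670), (LAX, 9490), (LHR, 7530), (SFO, 7530)}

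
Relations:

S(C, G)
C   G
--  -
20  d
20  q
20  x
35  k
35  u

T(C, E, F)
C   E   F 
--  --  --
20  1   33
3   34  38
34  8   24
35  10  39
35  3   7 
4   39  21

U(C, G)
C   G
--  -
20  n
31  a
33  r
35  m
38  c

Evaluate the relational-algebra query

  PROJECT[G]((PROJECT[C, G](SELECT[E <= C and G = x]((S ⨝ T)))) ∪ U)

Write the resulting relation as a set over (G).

S ⋈ T (natural join on C): {(20, d, 1, 33), (20, q, 1, 33), (20, x, 1, 33), (35, k, 10, 39), (35, k, 3, 7), (35, u, 10, 39), (35, u, 3, 7)}
Filtering on E <= C and G = x leaves {(20, x, 1, 33)}.
Keep only column(s) C, G: {(20, x)}
Taking the union: {(20, n), (20, x), (31, a), (33, r), (35, m), (38, c)}
Keep only column(s) G: {a, c, m, n, r, x}

{a, c, m, n, r, x}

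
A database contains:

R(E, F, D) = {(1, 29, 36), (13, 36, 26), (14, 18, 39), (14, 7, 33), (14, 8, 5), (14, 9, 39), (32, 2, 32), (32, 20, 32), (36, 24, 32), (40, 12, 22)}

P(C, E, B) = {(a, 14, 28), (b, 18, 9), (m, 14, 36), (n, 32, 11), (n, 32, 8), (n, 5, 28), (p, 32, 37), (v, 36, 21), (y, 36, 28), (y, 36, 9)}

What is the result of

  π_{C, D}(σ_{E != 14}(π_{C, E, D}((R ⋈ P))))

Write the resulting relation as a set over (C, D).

Joining R and P on E yields {(14, 18, 39, a, 28), (14, 18, 39, m, 36), (14, 7, 33, a, 28), (14, 7, 33, m, 36), (14, 8, 5, a, 28), (14, 8, 5, m, 36), (14, 9, 39, a, 28), (14, 9, 39, m, 36), (32, 2, 32, n, 11), (32, 2, 32, n, 8), (32, 2, 32, p, 37), (32, 20, 32, n, 11), (32, 20, 32, n, 8), (32, 20, 32, p, 37), (36, 24, 32, v, 21), (36, 24, 32, y, 28), (36, 24, 32, y, 9)}.
π[C, E, D]: project onto (C, E, D) (7 duplicate(s) eliminated) → {(a, 14, 33), (a, 14, 39), (a, 14, 5), (m, 14, 33), (m, 14, 39), (m, 14, 5), (n, 32, 32), (p, 32, 32), (v, 36, 32), (y, 36, 32)}
σ[E != 14]: keep tuples satisfying E != 14 → {(n, 32, 32), (p, 32, 32), (v, 36, 32), (y, 36, 32)}
π[C, D]: project onto (C, D) → {(n, 32), (p, 32), (v, 32), (y, 32)}

{(n, 32), (p, 32), (v, 32), (y, 32)}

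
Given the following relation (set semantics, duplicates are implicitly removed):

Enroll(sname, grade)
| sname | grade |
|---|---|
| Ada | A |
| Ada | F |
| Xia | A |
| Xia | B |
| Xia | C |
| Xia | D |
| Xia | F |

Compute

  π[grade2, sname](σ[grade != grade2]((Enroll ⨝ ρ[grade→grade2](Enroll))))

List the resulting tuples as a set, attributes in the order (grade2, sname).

{(A, Ada), (A, Xia), (B, Xia), (C, Xia), (D, Xia), (F, Ada), (F, Xia)}

ρ[grade→grade2]: schema becomes (sname, grade2); tuples unchanged.
Joining Enroll and ρ[grade→grade2](Enroll) on sname yields {(Ada, A, A), (Ada, A, F), (Ada, F, A), (Ada, F, F), (Xia, A, A), (Xia, A, B), (Xia, A, C), (Xia, A, D), (Xia, A, F), (Xia, B, A), (Xia, B, B), (Xia, B, C), (Xia, B, D), (Xia, B, F), (Xia, C, A), (Xia, C, B), (Xia, C, C), (Xia, C, D), (Xia, C, F), (Xia, D, A), (Xia, D, B), (Xia, D, C), (Xia, D, D), (Xia, D, F), (Xia, F, A), (Xia, F, B), (Xia, F, C), (Xia, F, D), (Xia, F, F)}.
Filtering on grade != grade2 leaves {(Ada, A, F), (Ada, F, A), (Xia, A, B), (Xia, A, C), (Xia, A, D), (Xia, A, F), (Xia, B, A), (Xia, B, C), (Xia, B, D), (Xia, B, F), (Xia, C, A), (Xia, C, B), (Xia, C, D), (Xia, C, F), (Xia, D, A), (Xia, D, B), (Xia, D, C), (Xia, D, F), (Xia, F, A), (Xia, F, B), (Xia, F, C), (Xia, F, D)}.
Projecting to grade2, sname (15 duplicate(s) eliminated): {(A, Ada), (A, Xia), (B, Xia), (C, Xia), (D, Xia), (F, Ada), (F, Xia)}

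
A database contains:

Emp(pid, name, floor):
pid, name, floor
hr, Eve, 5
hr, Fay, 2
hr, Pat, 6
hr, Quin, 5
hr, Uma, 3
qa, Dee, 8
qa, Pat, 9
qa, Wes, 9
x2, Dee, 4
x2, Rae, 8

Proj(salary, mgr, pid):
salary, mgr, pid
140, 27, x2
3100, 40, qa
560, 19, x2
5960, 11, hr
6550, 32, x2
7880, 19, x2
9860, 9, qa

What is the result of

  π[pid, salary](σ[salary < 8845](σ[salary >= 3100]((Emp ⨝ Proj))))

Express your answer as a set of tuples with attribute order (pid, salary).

{(hr, 5960), (qa, 3100), (x2, 6550), (x2, 7880)}

Joining Emp and Proj on pid yields {(hr, Eve, 5, 5960, 11), (hr, Fay, 2, 5960, 11), (hr, Pat, 6, 5960, 11), (hr, Quin, 5, 5960, 11), (hr, Uma, 3, 5960, 11), (qa, Dee, 8, 3100, 40), (qa, Dee, 8, 9860, 9), (qa, Pat, 9, 3100, 40), (qa, Pat, 9, 9860, 9), (qa, Wes, 9, 3100, 40), (qa, Wes, 9, 9860, 9), (x2, Dee, 4, 140, 27), (x2, Dee, 4, 560, 19), (x2, Dee, 4, 6550, 32), (x2, Dee, 4, 7880, 19), (x2, Rae, 8, 140, 27), (x2, Rae, 8, 560, 19), (x2, Rae, 8, 6550, 32), (x2, Rae, 8, 7880, 19)}.
Apply σ_{salary >= 3100}; surviving tuples: {(hr, Eve, 5, 5960, 11), (hr, Fay, 2, 5960, 11), (hr, Pat, 6, 5960, 11), (hr, Quin, 5, 5960, 11), (hr, Uma, 3, 5960, 11), (qa, Dee, 8, 3100, 40), (qa, Dee, 8, 9860, 9), (qa, Pat, 9, 3100, 40), (qa, Pat, 9, 9860, 9), (qa, Wes, 9, 3100, 40), (qa, Wes, 9, 9860, 9), (x2, Dee, 4, 6550, 32), (x2, Dee, 4, 7880, 19), (x2, Rae, 8, 6550, 32), (x2, Rae, 8, 7880, 19)}
Apply σ_{salary < 8845}; surviving tuples: {(hr, Eve, 5, 5960, 11), (hr, Fay, 2, 5960, 11), (hr, Pat, 6, 5960, 11), (hr, Quin, 5, 5960, 11), (hr, Uma, 3, 5960, 11), (qa, Dee, 8, 3100, 40), (qa, Pat, 9, 3100, 40), (qa, Wes, 9, 3100, 40), (x2, Dee, 4, 6550, 32), (x2, Dee, 4, 7880, 19), (x2, Rae, 8, 6550, 32), (x2, Rae, 8, 7880, 19)}
Projecting to pid, salary (8 duplicate(s) eliminated): {(hr, 5960), (qa, 3100), (x2, 6550), (x2, 7880)}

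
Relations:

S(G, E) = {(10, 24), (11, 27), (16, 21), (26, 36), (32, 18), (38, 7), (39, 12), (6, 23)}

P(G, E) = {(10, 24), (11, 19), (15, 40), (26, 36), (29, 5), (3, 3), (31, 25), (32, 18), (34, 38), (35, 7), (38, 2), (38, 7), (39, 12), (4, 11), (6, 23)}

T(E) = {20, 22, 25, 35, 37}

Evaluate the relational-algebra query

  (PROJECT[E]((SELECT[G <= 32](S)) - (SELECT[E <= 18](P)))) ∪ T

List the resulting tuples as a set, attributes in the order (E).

Apply σ_{G <= 32}; surviving tuples: {(10, 24), (11, 27), (16, 21), (26, 36), (32, 18), (6, 23)}
Apply σ_{E <= 18}; surviving tuples: {(29, 5), (3, 3), (32, 18), (35, 7), (38, 2), (38, 7), (39, 12), (4, 11)}
Set difference of the two operands is {(10, 24), (11, 27), (16, 21), (26, 36), (6, 23)}.
Projecting to E: {21, 23, 24, 27, 36}
Set union of the two operands is {20, 21, 22, 23, 24, 25, 27, 35, 36, 37}.

{20, 21, 22, 23, 24, 25, 27, 35, 36, 37}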